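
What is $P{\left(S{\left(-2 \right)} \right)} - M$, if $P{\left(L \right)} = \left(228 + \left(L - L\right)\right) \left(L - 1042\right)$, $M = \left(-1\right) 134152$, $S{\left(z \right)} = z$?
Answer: $-103880$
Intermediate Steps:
$M = -134152$
$P{\left(L \right)} = -237576 + 228 L$ ($P{\left(L \right)} = \left(228 + 0\right) \left(-1042 + L\right) = 228 \left(-1042 + L\right) = -237576 + 228 L$)
$P{\left(S{\left(-2 \right)} \right)} - M = \left(-237576 + 228 \left(-2\right)\right) - -134152 = \left(-237576 - 456\right) + 134152 = -238032 + 134152 = -103880$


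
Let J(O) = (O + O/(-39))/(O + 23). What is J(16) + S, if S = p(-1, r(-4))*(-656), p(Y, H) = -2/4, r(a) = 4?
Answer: 499496/1521 ≈ 328.40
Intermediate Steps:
J(O) = 38*O/(39*(23 + O)) (J(O) = (O + O*(-1/39))/(23 + O) = (O - O/39)/(23 + O) = (38*O/39)/(23 + O) = 38*O/(39*(23 + O)))
p(Y, H) = -½ (p(Y, H) = -2*¼ = -½)
S = 328 (S = -½*(-656) = 328)
J(16) + S = (38/39)*16/(23 + 16) + 328 = (38/39)*16/39 + 328 = (38/39)*16*(1/39) + 328 = 608/1521 + 328 = 499496/1521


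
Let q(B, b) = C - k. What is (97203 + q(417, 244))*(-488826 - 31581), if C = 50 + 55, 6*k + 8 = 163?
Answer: -101252641017/2 ≈ -5.0626e+10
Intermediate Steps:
k = 155/6 (k = -4/3 + (⅙)*163 = -4/3 + 163/6 = 155/6 ≈ 25.833)
C = 105
q(B, b) = 475/6 (q(B, b) = 105 - 1*155/6 = 105 - 155/6 = 475/6)
(97203 + q(417, 244))*(-488826 - 31581) = (97203 + 475/6)*(-488826 - 31581) = (583693/6)*(-520407) = -101252641017/2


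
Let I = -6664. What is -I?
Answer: 6664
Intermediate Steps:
-I = -1*(-6664) = 6664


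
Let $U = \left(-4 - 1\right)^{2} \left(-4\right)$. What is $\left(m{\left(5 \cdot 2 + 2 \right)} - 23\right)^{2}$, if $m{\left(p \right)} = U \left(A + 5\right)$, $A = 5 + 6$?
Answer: $2634129$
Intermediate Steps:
$A = 11$
$U = -100$ ($U = \left(-5\right)^{2} \left(-4\right) = 25 \left(-4\right) = -100$)
$m{\left(p \right)} = -1600$ ($m{\left(p \right)} = - 100 \left(11 + 5\right) = \left(-100\right) 16 = -1600$)
$\left(m{\left(5 \cdot 2 + 2 \right)} - 23\right)^{2} = \left(-1600 - 23\right)^{2} = \left(-1623\right)^{2} = 2634129$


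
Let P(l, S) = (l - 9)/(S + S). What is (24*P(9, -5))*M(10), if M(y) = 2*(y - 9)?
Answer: 0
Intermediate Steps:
P(l, S) = (-9 + l)/(2*S) (P(l, S) = (-9 + l)/((2*S)) = (-9 + l)*(1/(2*S)) = (-9 + l)/(2*S))
M(y) = -18 + 2*y (M(y) = 2*(-9 + y) = -18 + 2*y)
(24*P(9, -5))*M(10) = (24*((1/2)*(-9 + 9)/(-5)))*(-18 + 2*10) = (24*((1/2)*(-1/5)*0))*(-18 + 20) = (24*0)*2 = 0*2 = 0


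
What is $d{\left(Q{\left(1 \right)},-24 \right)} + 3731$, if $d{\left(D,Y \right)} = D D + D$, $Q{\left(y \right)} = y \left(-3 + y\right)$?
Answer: $3733$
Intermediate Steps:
$d{\left(D,Y \right)} = D + D^{2}$ ($d{\left(D,Y \right)} = D^{2} + D = D + D^{2}$)
$d{\left(Q{\left(1 \right)},-24 \right)} + 3731 = 1 \left(-3 + 1\right) \left(1 + 1 \left(-3 + 1\right)\right) + 3731 = 1 \left(-2\right) \left(1 + 1 \left(-2\right)\right) + 3731 = - 2 \left(1 - 2\right) + 3731 = \left(-2\right) \left(-1\right) + 3731 = 2 + 3731 = 3733$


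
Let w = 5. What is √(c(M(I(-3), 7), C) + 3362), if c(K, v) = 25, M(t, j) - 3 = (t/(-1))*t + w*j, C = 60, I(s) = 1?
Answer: √3387 ≈ 58.198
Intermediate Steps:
M(t, j) = 3 - t² + 5*j (M(t, j) = 3 + ((t/(-1))*t + 5*j) = 3 + ((t*(-1))*t + 5*j) = 3 + ((-t)*t + 5*j) = 3 + (-t² + 5*j) = 3 - t² + 5*j)
√(c(M(I(-3), 7), C) + 3362) = √(25 + 3362) = √3387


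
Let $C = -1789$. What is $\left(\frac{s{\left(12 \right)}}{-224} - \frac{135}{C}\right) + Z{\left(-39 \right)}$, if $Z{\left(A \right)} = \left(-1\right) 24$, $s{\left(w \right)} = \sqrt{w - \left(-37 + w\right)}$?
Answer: $- \frac{42801}{1789} - \frac{\sqrt{37}}{224} \approx -23.952$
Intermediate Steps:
$s{\left(w \right)} = \sqrt{37}$
$Z{\left(A \right)} = -24$
$\left(\frac{s{\left(12 \right)}}{-224} - \frac{135}{C}\right) + Z{\left(-39 \right)} = \left(\frac{\sqrt{37}}{-224} - \frac{135}{-1789}\right) - 24 = \left(\sqrt{37} \left(- \frac{1}{224}\right) - - \frac{135}{1789}\right) - 24 = \left(- \frac{\sqrt{37}}{224} + \frac{135}{1789}\right) - 24 = \left(\frac{135}{1789} - \frac{\sqrt{37}}{224}\right) - 24 = - \frac{42801}{1789} - \frac{\sqrt{37}}{224}$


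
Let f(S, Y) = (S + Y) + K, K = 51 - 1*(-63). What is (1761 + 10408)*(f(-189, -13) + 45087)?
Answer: 547592831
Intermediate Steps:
K = 114 (K = 51 + 63 = 114)
f(S, Y) = 114 + S + Y (f(S, Y) = (S + Y) + 114 = 114 + S + Y)
(1761 + 10408)*(f(-189, -13) + 45087) = (1761 + 10408)*((114 - 189 - 13) + 45087) = 12169*(-88 + 45087) = 12169*44999 = 547592831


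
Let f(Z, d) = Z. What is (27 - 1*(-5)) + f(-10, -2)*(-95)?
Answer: 982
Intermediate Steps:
(27 - 1*(-5)) + f(-10, -2)*(-95) = (27 - 1*(-5)) - 10*(-95) = (27 + 5) + 950 = 32 + 950 = 982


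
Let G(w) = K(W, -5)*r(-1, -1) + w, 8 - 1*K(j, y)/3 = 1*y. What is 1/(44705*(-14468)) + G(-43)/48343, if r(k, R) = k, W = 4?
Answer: -53036987423/31267862755420 ≈ -0.0016962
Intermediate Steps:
K(j, y) = 24 - 3*y
G(w) = -39 + w (G(w) = (24 - 3*(-5))*(-1) + w = (24 + 15)*(-1) + w = 39*(-1) + w = -39 + w)
1/(44705*(-14468)) + G(-43)/48343 = 1/(44705*(-14468)) + (-39 - 43)/48343 = (1/44705)*(-1/14468) - 82*1/48343 = -1/646791940 - 82/48343 = -53036987423/31267862755420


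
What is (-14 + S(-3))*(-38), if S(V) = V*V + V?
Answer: 304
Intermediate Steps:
S(V) = V + V**2 (S(V) = V**2 + V = V + V**2)
(-14 + S(-3))*(-38) = (-14 - 3*(1 - 3))*(-38) = (-14 - 3*(-2))*(-38) = (-14 + 6)*(-38) = -8*(-38) = 304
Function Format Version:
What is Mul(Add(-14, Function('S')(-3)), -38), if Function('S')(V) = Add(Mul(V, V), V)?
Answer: 304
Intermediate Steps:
Function('S')(V) = Add(V, Pow(V, 2)) (Function('S')(V) = Add(Pow(V, 2), V) = Add(V, Pow(V, 2)))
Mul(Add(-14, Function('S')(-3)), -38) = Mul(Add(-14, Mul(-3, Add(1, -3))), -38) = Mul(Add(-14, Mul(-3, -2)), -38) = Mul(Add(-14, 6), -38) = Mul(-8, -38) = 304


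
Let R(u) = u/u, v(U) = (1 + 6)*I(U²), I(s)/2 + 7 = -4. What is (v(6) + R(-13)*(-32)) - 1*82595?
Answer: -82781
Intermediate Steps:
I(s) = -22 (I(s) = -14 + 2*(-4) = -14 - 8 = -22)
v(U) = -154 (v(U) = (1 + 6)*(-22) = 7*(-22) = -154)
R(u) = 1
(v(6) + R(-13)*(-32)) - 1*82595 = (-154 + 1*(-32)) - 1*82595 = (-154 - 32) - 82595 = -186 - 82595 = -82781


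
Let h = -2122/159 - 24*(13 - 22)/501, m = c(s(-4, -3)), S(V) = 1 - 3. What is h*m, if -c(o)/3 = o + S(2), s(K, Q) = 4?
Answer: 685852/8851 ≈ 77.489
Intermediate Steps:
S(V) = -2
c(o) = 6 - 3*o (c(o) = -3*(o - 2) = -3*(-2 + o) = 6 - 3*o)
m = -6 (m = 6 - 3*4 = 6 - 12 = -6)
h = -342926/26553 (h = -2122*1/159 - 24*(-9)*(1/501) = -2122/159 + 216*(1/501) = -2122/159 + 72/167 = -342926/26553 ≈ -12.915)
h*m = -342926/26553*(-6) = 685852/8851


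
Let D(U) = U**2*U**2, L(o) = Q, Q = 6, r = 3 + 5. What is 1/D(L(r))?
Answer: 1/1296 ≈ 0.00077160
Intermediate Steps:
r = 8
L(o) = 6
D(U) = U**4
1/D(L(r)) = 1/(6**4) = 1/1296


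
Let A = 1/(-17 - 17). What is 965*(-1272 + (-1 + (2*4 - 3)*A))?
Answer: -41771955/34 ≈ -1.2286e+6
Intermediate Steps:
A = -1/34 (A = 1/(-34) = -1/34 ≈ -0.029412)
965*(-1272 + (-1 + (2*4 - 3)*A)) = 965*(-1272 + (-1 + (2*4 - 3)*(-1/34))) = 965*(-1272 + (-1 + (8 - 3)*(-1/34))) = 965*(-1272 + (-1 + 5*(-1/34))) = 965*(-1272 + (-1 - 5/34)) = 965*(-1272 - 39/34) = 965*(-43287/34) = -41771955/34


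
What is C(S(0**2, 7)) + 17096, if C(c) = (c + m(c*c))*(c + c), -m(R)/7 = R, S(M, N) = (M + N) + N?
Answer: -20928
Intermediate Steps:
S(M, N) = M + 2*N
m(R) = -7*R
C(c) = 2*c*(c - 7*c**2) (C(c) = (c - 7*c*c)*(c + c) = (c - 7*c**2)*(2*c) = 2*c*(c - 7*c**2))
C(S(0**2, 7)) + 17096 = (0**2 + 2*7)**2*(2 - 14*(0**2 + 2*7)) + 17096 = (0 + 14)**2*(2 - 14*(0 + 14)) + 17096 = 14**2*(2 - 14*14) + 17096 = 196*(2 - 196) + 17096 = 196*(-194) + 17096 = -38024 + 17096 = -20928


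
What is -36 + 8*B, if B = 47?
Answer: 340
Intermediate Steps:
-36 + 8*B = -36 + 8*47 = -36 + 376 = 340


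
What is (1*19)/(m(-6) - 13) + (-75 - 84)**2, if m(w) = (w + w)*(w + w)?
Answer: 3311830/131 ≈ 25281.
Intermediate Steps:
m(w) = 4*w**2 (m(w) = (2*w)*(2*w) = 4*w**2)
(1*19)/(m(-6) - 13) + (-75 - 84)**2 = (1*19)/(4*(-6)**2 - 13) + (-75 - 84)**2 = 19/(4*36 - 13) + (-159)**2 = 19/(144 - 13) + 25281 = 19/131 + 25281 = 3311830/131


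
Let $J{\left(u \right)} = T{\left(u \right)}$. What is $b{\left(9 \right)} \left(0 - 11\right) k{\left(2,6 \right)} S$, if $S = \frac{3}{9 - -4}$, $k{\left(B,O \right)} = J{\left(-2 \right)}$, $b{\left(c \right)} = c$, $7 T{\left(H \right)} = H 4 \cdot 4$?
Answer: $\frac{9504}{91} \approx 104.44$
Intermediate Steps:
$T{\left(H \right)} = \frac{16 H}{7}$ ($T{\left(H \right)} = \frac{H 4 \cdot 4}{7} = \frac{4 H 4}{7} = \frac{16 H}{7}$)
$J{\left(u \right)} = \frac{16 u}{7}$
$k{\left(B,O \right)} = - \frac{32}{7}$ ($k{\left(B,O \right)} = \frac{16}{7} \left(-2\right) = - \frac{32}{7}$)
$S = \frac{3}{13}$ ($S = \frac{3}{9 + 4} = \frac{3}{13} \approx 0.23077$)
$b{\left(9 \right)} \left(0 - 11\right) k{\left(2,6 \right)} S = 9 \left(0 - 11\right) \left(- \frac{32}{7}\right) \frac{3}{13} = 9 \left(-11\right) \left(- \frac{32}{7}\right) \frac{3}{13} = 9 \cdot \frac{352}{7} \cdot \frac{3}{13} = 9 \cdot \frac{1056}{91} = \frac{9504}{91}$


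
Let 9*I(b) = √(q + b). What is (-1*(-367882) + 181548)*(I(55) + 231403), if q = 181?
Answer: 127139750290 + 1098860*√59/9 ≈ 1.2714e+11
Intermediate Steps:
I(b) = √(181 + b)/9
(-1*(-367882) + 181548)*(I(55) + 231403) = (-1*(-367882) + 181548)*(√(181 + 55)/9 + 231403) = (367882 + 181548)*(√236/9 + 231403) = 549430*((2*√59)/9 + 231403) = 549430*(2*√59/9 + 231403) = 549430*(231403 + 2*√59/9) = 127139750290 + 1098860*√59/9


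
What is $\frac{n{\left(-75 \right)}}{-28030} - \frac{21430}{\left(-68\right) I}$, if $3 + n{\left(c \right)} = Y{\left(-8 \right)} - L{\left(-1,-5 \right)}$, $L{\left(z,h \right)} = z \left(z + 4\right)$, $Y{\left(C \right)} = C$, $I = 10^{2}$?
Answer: $\frac{6007373}{1906040} \approx 3.1518$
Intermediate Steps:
$I = 100$
$L{\left(z,h \right)} = z \left(4 + z\right)$
$n{\left(c \right)} = -8$ ($n{\left(c \right)} = -3 - \left(8 - \left(4 - 1\right)\right) = -3 - \left(8 - 3\right) = -3 - 5 = -8$)
$\frac{n{\left(-75 \right)}}{-28030} - \frac{21430}{\left(-68\right) I} = - \frac{8}{-28030} - \frac{21430}{\left(-68\right) 100} = \left(-8\right) \left(- \frac{1}{28030}\right) - \frac{21430}{-6800} = \frac{4}{14015} - - \frac{2143}{680} = \frac{4}{14015} + \frac{2143}{680} = \frac{6007373}{1906040}$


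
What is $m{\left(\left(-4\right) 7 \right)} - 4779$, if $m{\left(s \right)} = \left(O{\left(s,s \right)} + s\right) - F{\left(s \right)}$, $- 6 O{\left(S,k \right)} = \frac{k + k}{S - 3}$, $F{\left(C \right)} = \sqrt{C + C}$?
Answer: $- \frac{447079}{93} - 2 i \sqrt{14} \approx -4807.3 - 7.4833 i$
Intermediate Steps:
$F{\left(C \right)} = \sqrt{2} \sqrt{C}$ ($F{\left(C \right)} = \sqrt{2 C} = \sqrt{2} \sqrt{C}$)
$O{\left(S,k \right)} = - \frac{k}{3 \left(-3 + S\right)}$ ($O{\left(S,k \right)} = - \frac{\left(k + k\right) \frac{1}{S - 3}}{6} = - \frac{2 k \frac{1}{-3 + S}}{6} = - \frac{k}{3 \left(-3 + S\right)}$)
$m{\left(s \right)} = s - \frac{s}{-9 + 3 s} - \sqrt{2} \sqrt{s}$ ($m{\left(s \right)} = \left(- \frac{s}{-9 + 3 s} + s\right) - \sqrt{2} \sqrt{s} = \left(s - \frac{s}{-9 + 3 s}\right) - \sqrt{2} \sqrt{s} = s - \frac{s}{-9 + 3 s} - \sqrt{2} \sqrt{s}$)
$m{\left(\left(-4\right) 7 \right)} - 4779 = \frac{- \frac{\left(-4\right) 7}{3} + \left(-3 - 28\right) \left(\left(-4\right) 7 - \sqrt{2} \sqrt{\left(-4\right) 7}\right)}{-3 - 28} - 4779 = \frac{\left(- \frac{1}{3}\right) \left(-28\right) + \left(-3 - 28\right) \left(-28 - \sqrt{2} \sqrt{-28}\right)}{-3 - 28} - 4779 = \frac{\frac{28}{3} - 31 \left(-28 - \sqrt{2} \cdot 2 i \sqrt{7}\right)}{-31} - 4779 = - \frac{\frac{28}{3} - 31 \left(-28 - 2 i \sqrt{14}\right)}{31} - 4779 = - \frac{\frac{28}{3} + \left(868 + 62 i \sqrt{14}\right)}{31} - 4779 = - \frac{\frac{2632}{3} + 62 i \sqrt{14}}{31} - 4779 = \left(- \frac{2632}{93} - 2 i \sqrt{14}\right) - 4779 = - \frac{447079}{93} - 2 i \sqrt{14}$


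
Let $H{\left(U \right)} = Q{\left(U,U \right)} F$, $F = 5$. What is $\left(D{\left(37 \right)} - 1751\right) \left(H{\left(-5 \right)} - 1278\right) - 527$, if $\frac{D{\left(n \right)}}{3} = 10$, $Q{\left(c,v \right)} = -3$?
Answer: $2224726$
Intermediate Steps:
$D{\left(n \right)} = 30$ ($D{\left(n \right)} = 3 \cdot 10 = 30$)
$H{\left(U \right)} = -15$ ($H{\left(U \right)} = \left(-3\right) 5 = -15$)
$\left(D{\left(37 \right)} - 1751\right) \left(H{\left(-5 \right)} - 1278\right) - 527 = \left(30 - 1751\right) \left(-15 - 1278\right) - 527 = \left(-1721\right) \left(-1293\right) - 527 = 2225253 - 527 = 2224726$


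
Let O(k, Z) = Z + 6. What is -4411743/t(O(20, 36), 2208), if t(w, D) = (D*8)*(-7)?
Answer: 210083/5888 ≈ 35.680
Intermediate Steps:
O(k, Z) = 6 + Z
t(w, D) = -56*D (t(w, D) = (8*D)*(-7) = -56*D)
-4411743/t(O(20, 36), 2208) = -4411743/((-56*2208)) = -4411743/(-123648) = -4411743*(-1/123648) = 210083/5888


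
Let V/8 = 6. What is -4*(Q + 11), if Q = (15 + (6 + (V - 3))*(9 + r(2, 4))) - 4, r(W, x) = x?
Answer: -2740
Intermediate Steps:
V = 48 (V = 8*6 = 48)
Q = 674 (Q = (15 + (6 + (48 - 3))*(9 + 4)) - 4 = (15 + (6 + 45)*13) - 4 = (15 + 51*13) - 4 = (15 + 663) - 4 = 678 - 4 = 674)
-4*(Q + 11) = -4*(674 + 11) = -4*685 = -2740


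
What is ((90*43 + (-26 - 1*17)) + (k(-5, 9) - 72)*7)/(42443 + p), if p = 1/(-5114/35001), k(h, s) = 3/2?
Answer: 17047519/217018501 ≈ 0.078553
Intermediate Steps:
k(h, s) = 3/2 (k(h, s) = 3*(½) = 3/2)
p = -35001/5114 (p = 1/(-5114*1/35001) = 1/(-5114/35001) = -35001/5114 ≈ -6.8442)
((90*43 + (-26 - 1*17)) + (k(-5, 9) - 72)*7)/(42443 + p) = ((90*43 + (-26 - 1*17)) + (3/2 - 72)*7)/(42443 - 35001/5114) = ((3870 + (-26 - 17)) - 141/2*7)/(217018501/5114) = ((3870 - 43) - 987/2)*(5114/217018501) = (3827 - 987/2)*(5114/217018501) = (6667/2)*(5114/217018501) = 17047519/217018501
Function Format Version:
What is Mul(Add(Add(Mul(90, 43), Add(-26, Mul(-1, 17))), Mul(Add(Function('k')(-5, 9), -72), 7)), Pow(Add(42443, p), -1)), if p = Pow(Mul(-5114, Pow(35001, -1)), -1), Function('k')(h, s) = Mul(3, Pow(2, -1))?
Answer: Rational(17047519, 217018501) ≈ 0.078553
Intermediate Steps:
Function('k')(h, s) = Rational(3, 2) (Function('k')(h, s) = Mul(3, Rational(1, 2)) = Rational(3, 2))
p = Rational(-35001, 5114) (p = Pow(Mul(-5114, Rational(1, 35001)), -1) = Pow(Rational(-5114, 35001), -1) = Rational(-35001, 5114) ≈ -6.8442)
Mul(Add(Add(Mul(90, 43), Add(-26, Mul(-1, 17))), Mul(Add(Function('k')(-5, 9), -72), 7)), Pow(Add(42443, p), -1)) = Mul(Add(Add(Mul(90, 43), Add(-26, Mul(-1, 17))), Mul(Add(Rational(3, 2), -72), 7)), Pow(Add(42443, Rational(-35001, 5114)), -1)) = Mul(Add(Add(3870, Add(-26, -17)), Mul(Rational(-141, 2), 7)), Pow(Rational(217018501, 5114), -1)) = Mul(Add(Add(3870, -43), Rational(-987, 2)), Rational(5114, 217018501)) = Mul(Add(3827, Rational(-987, 2)), Rational(5114, 217018501)) = Mul(Rational(6667, 2), Rational(5114, 217018501)) = Rational(17047519, 217018501)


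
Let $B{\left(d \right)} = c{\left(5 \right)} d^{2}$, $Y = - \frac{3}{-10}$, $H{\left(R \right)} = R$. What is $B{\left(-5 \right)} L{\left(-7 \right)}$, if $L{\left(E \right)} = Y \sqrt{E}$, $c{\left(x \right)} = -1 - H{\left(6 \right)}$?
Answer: $- \frac{105 i \sqrt{7}}{2} \approx - 138.9 i$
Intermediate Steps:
$c{\left(x \right)} = -7$ ($c{\left(x \right)} = -1 - 6 = -7$)
$Y = \frac{3}{10}$ ($Y = \left(-3\right) \left(- \frac{1}{10}\right) = \frac{3}{10} \approx 0.3$)
$L{\left(E \right)} = \frac{3 \sqrt{E}}{10}$
$B{\left(d \right)} = - 7 d^{2}$
$B{\left(-5 \right)} L{\left(-7 \right)} = - 7 \left(-5\right)^{2} \frac{3 \sqrt{-7}}{10} = \left(-7\right) 25 \frac{3 i \sqrt{7}}{10} = - 175 \frac{3 i \sqrt{7}}{10} = - \frac{105 i \sqrt{7}}{2}$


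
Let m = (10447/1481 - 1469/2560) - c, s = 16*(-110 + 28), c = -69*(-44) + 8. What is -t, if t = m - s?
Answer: 6542066789/3791360 ≈ 1725.5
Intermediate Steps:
c = 3044 (c = 3036 + 8 = 3044)
s = -1312 (s = 16*(-82) = -1312)
m = -11516331109/3791360 (m = (10447/1481 - 1469/2560) - 1*3044 = (10447*(1/1481) - 1469*1/2560) - 3044 = (10447/1481 - 1469/2560) - 3044 = 24568731/3791360 - 3044 = -11516331109/3791360 ≈ -3037.5)
t = -6542066789/3791360 (t = -11516331109/3791360 - 1*(-1312) = -11516331109/3791360 + 1312 = -6542066789/3791360 ≈ -1725.5)
-t = -1*(-6542066789/3791360) = 6542066789/3791360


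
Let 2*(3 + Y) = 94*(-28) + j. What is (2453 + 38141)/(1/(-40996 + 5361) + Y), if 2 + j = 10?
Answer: -723283595/23430013 ≈ -30.870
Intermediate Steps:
j = 8 (j = -2 + 10 = 8)
Y = -1315 (Y = -3 + (94*(-28) + 8)/2 = -3 + (-2632 + 8)/2 = -3 + (½)*(-2624) = -3 - 1312 = -1315)
(2453 + 38141)/(1/(-40996 + 5361) + Y) = (2453 + 38141)/(1/(-40996 + 5361) - 1315) = 40594/(1/(-35635) - 1315) = 40594/(-1/35635 - 1315) = 40594/(-46860026/35635) = 40594*(-35635/46860026) = -723283595/23430013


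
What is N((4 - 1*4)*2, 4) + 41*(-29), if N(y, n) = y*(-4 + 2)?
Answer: -1189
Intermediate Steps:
N(y, n) = -2*y (N(y, n) = y*(-2) = -2*y)
N((4 - 1*4)*2, 4) + 41*(-29) = -2*(4 - 1*4)*2 + 41*(-29) = -2*(4 - 4)*2 - 1189 = -0*2 - 1189 = -2*0 - 1189 = 0 - 1189 = -1189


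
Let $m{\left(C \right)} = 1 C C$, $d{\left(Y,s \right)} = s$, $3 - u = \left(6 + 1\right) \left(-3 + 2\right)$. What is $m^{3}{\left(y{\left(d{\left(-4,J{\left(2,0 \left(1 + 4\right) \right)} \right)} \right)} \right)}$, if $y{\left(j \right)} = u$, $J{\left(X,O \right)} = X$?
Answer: $1000000$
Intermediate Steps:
$u = 10$ ($u = 3 - \left(6 + 1\right) \left(-3 + 2\right) = 3 - 7 \left(-1\right) = 3 - -7 = 3 + 7 = 10$)
$y{\left(j \right)} = 10$
$m{\left(C \right)} = C^{2}$ ($m{\left(C \right)} = C C = C^{2}$)
$m^{3}{\left(y{\left(d{\left(-4,J{\left(2,0 \left(1 + 4\right) \right)} \right)} \right)} \right)} = \left(10^{2}\right)^{3} = 100^{3} = 1000000$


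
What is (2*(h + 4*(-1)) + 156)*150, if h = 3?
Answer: 23100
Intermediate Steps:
(2*(h + 4*(-1)) + 156)*150 = (2*(3 + 4*(-1)) + 156)*150 = (2*(3 - 4) + 156)*150 = (2*(-1) + 156)*150 = (-2 + 156)*150 = 154*150 = 23100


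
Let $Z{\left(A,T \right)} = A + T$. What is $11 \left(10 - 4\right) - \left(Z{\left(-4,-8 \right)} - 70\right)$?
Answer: $148$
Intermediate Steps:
$11 \left(10 - 4\right) - \left(Z{\left(-4,-8 \right)} - 70\right) = 11 \left(10 - 4\right) - \left(\left(-4 - 8\right) - 70\right) = 11 \left(10 - 4\right) - \left(-12 - 70\right) = 11 \cdot 6 - -82 = 66 + 82 = 148$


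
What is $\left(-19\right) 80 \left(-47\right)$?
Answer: $71440$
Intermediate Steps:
$\left(-19\right) 80 \left(-47\right) = \left(-1520\right) \left(-47\right) = 71440$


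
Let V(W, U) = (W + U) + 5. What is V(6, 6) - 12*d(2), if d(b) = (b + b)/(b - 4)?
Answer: 41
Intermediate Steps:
V(W, U) = 5 + U + W (V(W, U) = (U + W) + 5 = 5 + U + W)
d(b) = 2*b/(-4 + b) (d(b) = (2*b)/(-4 + b) = 2*b/(-4 + b))
V(6, 6) - 12*d(2) = (5 + 6 + 6) - 24*2/(-4 + 2) = 17 - 24*2/(-2) = 17 - 24*2*(-1)/2 = 17 - 12*(-2) = 17 + 24 = 41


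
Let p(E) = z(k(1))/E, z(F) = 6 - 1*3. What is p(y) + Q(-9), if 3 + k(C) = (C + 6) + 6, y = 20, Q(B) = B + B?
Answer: -357/20 ≈ -17.850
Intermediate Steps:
Q(B) = 2*B
k(C) = 9 + C (k(C) = -3 + ((C + 6) + 6) = -3 + ((6 + C) + 6) = -3 + (12 + C) = 9 + C)
z(F) = 3 (z(F) = 6 - 3 = 3)
p(E) = 3/E
p(y) + Q(-9) = 3/20 + 2*(-9) = 3*(1/20) - 18 = 3/20 - 18 = -357/20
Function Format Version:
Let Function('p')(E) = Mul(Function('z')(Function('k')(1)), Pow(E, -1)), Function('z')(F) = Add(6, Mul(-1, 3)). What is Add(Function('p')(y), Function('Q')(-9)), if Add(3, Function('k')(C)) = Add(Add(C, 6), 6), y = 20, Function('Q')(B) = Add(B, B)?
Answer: Rational(-357, 20) ≈ -17.850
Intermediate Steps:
Function('Q')(B) = Mul(2, B)
Function('k')(C) = Add(9, C) (Function('k')(C) = Add(-3, Add(Add(C, 6), 6)) = Add(-3, Add(Add(6, C), 6)) = Add(-3, Add(12, C)) = Add(9, C))
Function('z')(F) = 3 (Function('z')(F) = Add(6, -3) = 3)
Function('p')(E) = Mul(3, Pow(E, -1))
Add(Function('p')(y), Function('Q')(-9)) = Add(Mul(3, Pow(20, -1)), Mul(2, -9)) = Add(Mul(3, Rational(1, 20)), -18) = Add(Rational(3, 20), -18) = Rational(-357, 20)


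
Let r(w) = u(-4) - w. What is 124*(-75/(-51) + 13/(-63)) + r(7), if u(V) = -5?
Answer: 155044/1071 ≈ 144.77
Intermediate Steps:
r(w) = -5 - w
124*(-75/(-51) + 13/(-63)) + r(7) = 124*(-75/(-51) + 13/(-63)) + (-5 - 1*7) = 124*(-75*(-1/51) + 13*(-1/63)) + (-5 - 7) = 124*(25/17 - 13/63) - 12 = 124*(1354/1071) - 12 = 167896/1071 - 12 = 155044/1071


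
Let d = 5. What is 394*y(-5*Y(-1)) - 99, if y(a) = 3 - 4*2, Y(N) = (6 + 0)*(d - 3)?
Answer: -2069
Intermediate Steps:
Y(N) = 12 (Y(N) = (6 + 0)*(5 - 3) = 6*2 = 12)
y(a) = -5 (y(a) = 3 - 8 = -5)
394*y(-5*Y(-1)) - 99 = 394*(-5) - 99 = -1970 - 99 = -2069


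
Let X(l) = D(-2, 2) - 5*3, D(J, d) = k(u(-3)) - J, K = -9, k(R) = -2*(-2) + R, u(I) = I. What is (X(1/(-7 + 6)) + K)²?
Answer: 441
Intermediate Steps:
k(R) = 4 + R
D(J, d) = 1 - J (D(J, d) = (4 - 3) - J = 1 - J)
X(l) = -12 (X(l) = (1 - 1*(-2)) - 5*3 = (1 + 2) - 15 = 3 - 15 = -12)
(X(1/(-7 + 6)) + K)² = (-12 - 9)² = (-21)² = 441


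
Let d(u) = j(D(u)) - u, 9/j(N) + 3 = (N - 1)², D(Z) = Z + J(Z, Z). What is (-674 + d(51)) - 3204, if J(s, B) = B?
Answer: -40067933/10198 ≈ -3929.0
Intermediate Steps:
D(Z) = 2*Z (D(Z) = Z + Z = 2*Z)
j(N) = 9/(-3 + (-1 + N)²) (j(N) = 9/(-3 + (N - 1)²) = 9/(-3 + (-1 + N)²))
d(u) = -u + 9/(-3 + (-1 + 2*u)²) (d(u) = 9/(-3 + (-1 + 2*u)²) - u = -u + 9/(-3 + (-1 + 2*u)²))
(-674 + d(51)) - 3204 = (-674 + (-1*51 + 9/(-3 + (-1 + 2*51)²))) - 3204 = (-674 + (-51 + 9/(-3 + (-1 + 102)²))) - 3204 = (-674 + (-51 + 9/(-3 + 101²))) - 3204 = (-674 + (-51 + 9/(-3 + 10201))) - 3204 = (-674 + (-51 + 9/10198)) - 3204 = (-674 - 520089/10198) - 3204 = -7393541/10198 - 3204 = -40067933/10198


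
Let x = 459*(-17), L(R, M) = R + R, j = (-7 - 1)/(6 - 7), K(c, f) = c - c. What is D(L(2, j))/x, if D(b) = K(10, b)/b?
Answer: 0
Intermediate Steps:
K(c, f) = 0
j = 8 (j = -8/(-1) = -8*(-1) = 8)
L(R, M) = 2*R
x = -7803
D(b) = 0 (D(b) = 0/b = 0)
D(L(2, j))/x = 0/(-7803) = 0*(-1/7803) = 0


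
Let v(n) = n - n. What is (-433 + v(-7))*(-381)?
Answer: 164973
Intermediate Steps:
v(n) = 0
(-433 + v(-7))*(-381) = (-433 + 0)*(-381) = -433*(-381) = 164973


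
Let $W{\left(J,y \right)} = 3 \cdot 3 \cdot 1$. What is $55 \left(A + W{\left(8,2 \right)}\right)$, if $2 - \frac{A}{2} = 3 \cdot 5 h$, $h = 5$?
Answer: $-7535$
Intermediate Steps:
$W{\left(J,y \right)} = 9$ ($W{\left(J,y \right)} = 9 \cdot 1 = 9$)
$A = -146$ ($A = 4 - 2 \cdot 3 \cdot 5 \cdot 5 = 4 - 2 \cdot 15 \cdot 5 = 4 - 150 = -146$)
$55 \left(A + W{\left(8,2 \right)}\right) = 55 \left(-146 + 9\right) = 55 \left(-137\right) = -7535$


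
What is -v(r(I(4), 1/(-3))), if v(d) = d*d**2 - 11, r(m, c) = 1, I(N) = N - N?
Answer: 10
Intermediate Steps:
I(N) = 0
v(d) = -11 + d**3 (v(d) = d**3 - 11 = -11 + d**3)
-v(r(I(4), 1/(-3))) = -(-11 + 1**3) = -(-11 + 1) = -1*(-10) = 10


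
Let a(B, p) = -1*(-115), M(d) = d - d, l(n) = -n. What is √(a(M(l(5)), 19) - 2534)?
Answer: I*√2419 ≈ 49.183*I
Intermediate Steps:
M(d) = 0
a(B, p) = 115
√(a(M(l(5)), 19) - 2534) = √(115 - 2534) = √(-2419) = I*√2419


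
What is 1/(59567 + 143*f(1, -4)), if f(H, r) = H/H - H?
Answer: 1/59567 ≈ 1.6788e-5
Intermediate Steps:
f(H, r) = 1 - H
1/(59567 + 143*f(1, -4)) = 1/(59567 + 143*(1 - 1*1)) = 1/(59567 + 143*(1 - 1)) = 1/(59567 + 143*0) = 1/(59567 + 0) = 1/59567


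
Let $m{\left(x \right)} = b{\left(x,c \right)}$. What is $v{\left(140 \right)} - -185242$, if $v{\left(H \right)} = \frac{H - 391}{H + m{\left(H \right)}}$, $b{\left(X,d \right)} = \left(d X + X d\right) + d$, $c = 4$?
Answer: $\frac{234145637}{1264} \approx 1.8524 \cdot 10^{5}$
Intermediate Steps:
$b{\left(X,d \right)} = d + 2 X d$ ($b{\left(X,d \right)} = \left(X d + X d\right) + d = 2 X d + d = d + 2 X d$)
$m{\left(x \right)} = 4 + 8 x$ ($m{\left(x \right)} = 4 \left(1 + 2 x\right) = 4 + 8 x$)
$v{\left(H \right)} = \frac{-391 + H}{4 + 9 H}$ ($v{\left(H \right)} = \frac{H - 391}{H + \left(4 + 8 H\right)} = \frac{-391 + H}{4 + 9 H}$)
$v{\left(140 \right)} - -185242 = \frac{-391 + 140}{4 + 9 \cdot 140} - -185242 = \frac{1}{4 + 1260} \left(-251\right) + 185242 = \frac{1}{1264} \left(-251\right) + 185242 = - \frac{251}{1264} + 185242 = \frac{234145637}{1264}$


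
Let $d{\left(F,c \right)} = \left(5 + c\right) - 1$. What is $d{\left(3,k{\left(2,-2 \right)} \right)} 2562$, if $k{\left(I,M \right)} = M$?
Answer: $5124$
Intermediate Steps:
$d{\left(F,c \right)} = 4 + c$
$d{\left(3,k{\left(2,-2 \right)} \right)} 2562 = \left(4 - 2\right) 2562 = 2 \cdot 2562 = 5124$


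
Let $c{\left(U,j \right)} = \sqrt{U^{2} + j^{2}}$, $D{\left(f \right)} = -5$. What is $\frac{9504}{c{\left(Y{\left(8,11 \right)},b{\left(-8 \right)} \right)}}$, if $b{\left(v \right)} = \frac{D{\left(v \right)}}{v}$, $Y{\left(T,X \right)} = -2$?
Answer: $\frac{76032 \sqrt{281}}{281} \approx 4535.7$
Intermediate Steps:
$b{\left(v \right)} = - \frac{5}{v}$
$\frac{9504}{c{\left(Y{\left(8,11 \right)},b{\left(-8 \right)} \right)}} = \frac{9504}{\sqrt{\left(-2\right)^{2} + \left(- \frac{5}{-8}\right)^{2}}} = \frac{9504}{\sqrt{4 + \left(\left(-5\right) \left(- \frac{1}{8}\right)\right)^{2}}} = \frac{9504}{\sqrt{4 + \left(\frac{5}{8}\right)^{2}}} = \frac{9504}{\sqrt{4 + \frac{25}{64}}} = \frac{9504}{\sqrt{\frac{281}{64}}} = \frac{9504}{\frac{1}{8} \sqrt{281}} = 9504 \frac{8 \sqrt{281}}{281} = \frac{76032 \sqrt{281}}{281}$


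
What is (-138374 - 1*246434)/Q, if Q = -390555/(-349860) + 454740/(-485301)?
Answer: -1451901174306464/676475459 ≈ -2.1463e+6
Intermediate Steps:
Q = 676475459/3773053508 (Q = -390555*(-1/349860) + 454740*(-1/485301) = 26037/23324 - 151580/161767 = 676475459/3773053508 ≈ 0.17929)
(-138374 - 1*246434)/Q = (-138374 - 1*246434)/(676475459/3773053508) = (-138374 - 246434)*(3773053508/676475459) = -384808*3773053508/676475459 = -1451901174306464/676475459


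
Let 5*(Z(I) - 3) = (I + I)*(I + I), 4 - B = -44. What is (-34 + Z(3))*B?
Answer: -5712/5 ≈ -1142.4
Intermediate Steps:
B = 48 (B = 4 - 1*(-44) = 4 + 44 = 48)
Z(I) = 3 + 4*I**2/5 (Z(I) = 3 + ((I + I)*(I + I))/5 = 3 + ((2*I)*(2*I))/5 = 3 + (4*I**2)/5 = 3 + 4*I**2/5)
(-34 + Z(3))*B = (-34 + (3 + (4/5)*3**2))*48 = (-34 + (3 + (4/5)*9))*48 = (-34 + (3 + 36/5))*48 = (-34 + 51/5)*48 = -119/5*48 = -5712/5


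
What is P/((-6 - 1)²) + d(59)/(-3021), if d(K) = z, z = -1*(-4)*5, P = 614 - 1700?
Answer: -3281786/148029 ≈ -22.170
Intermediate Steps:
P = -1086
z = 20 (z = 4*5 = 20)
d(K) = 20
P/((-6 - 1)²) + d(59)/(-3021) = -1086/(-6 - 1)² + 20/(-3021) = -1086/((-7)²) + 20*(-1/3021) = -1086/49 - 20/3021 = -3281786/148029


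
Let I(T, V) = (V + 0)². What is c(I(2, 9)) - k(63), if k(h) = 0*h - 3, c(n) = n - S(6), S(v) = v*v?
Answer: 48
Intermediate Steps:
S(v) = v²
I(T, V) = V²
c(n) = -36 + n (c(n) = n - 1*6² = n - 1*36 = n - 36 = -36 + n)
k(h) = -3 (k(h) = 0 - 3 = -3)
c(I(2, 9)) - k(63) = (-36 + 9²) - 1*(-3) = (-36 + 81) + 3 = 45 + 3 = 48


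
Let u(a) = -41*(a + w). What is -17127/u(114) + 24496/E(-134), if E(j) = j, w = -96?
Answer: -876835/5494 ≈ -159.60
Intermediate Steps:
u(a) = 3936 - 41*a (u(a) = -41*(a - 96) = -41*(-96 + a) = 3936 - 41*a)
-17127/u(114) + 24496/E(-134) = -17127/(3936 - 41*114) + 24496/(-134) = -17127/(3936 - 4674) + 24496*(-1/134) = -17127/(-738) - 12248/67 = -17127*(-1/738) - 12248/67 = 1903/82 - 12248/67 = -876835/5494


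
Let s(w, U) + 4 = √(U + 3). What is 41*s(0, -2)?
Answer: -123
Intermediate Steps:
s(w, U) = -4 + √(3 + U) (s(w, U) = -4 + √(U + 3) = -4 + √(3 + U))
41*s(0, -2) = 41*(-4 + √(3 - 2)) = 41*(-4 + √1) = 41*(-4 + 1) = 41*(-3) = -123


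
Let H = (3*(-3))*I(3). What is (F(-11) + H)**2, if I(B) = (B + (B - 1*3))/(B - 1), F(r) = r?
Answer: 2401/4 ≈ 600.25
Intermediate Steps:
I(B) = (-3 + 2*B)/(-1 + B) (I(B) = (B + (B - 3))/(-1 + B) = (B + (-3 + B))/(-1 + B) = (-3 + 2*B)/(-1 + B))
H = -27/2 (H = (3*(-3))*((-3 + 2*3)/(-1 + 3)) = -9*(-3 + 6)/2 = -9*3/2 = -27/2 ≈ -13.500)
(F(-11) + H)**2 = (-11 - 27/2)**2 = (-49/2)**2 = 2401/4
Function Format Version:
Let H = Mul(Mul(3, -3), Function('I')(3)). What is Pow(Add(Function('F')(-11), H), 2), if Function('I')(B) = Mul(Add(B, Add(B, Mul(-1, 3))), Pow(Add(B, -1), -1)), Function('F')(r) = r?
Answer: Rational(2401, 4) ≈ 600.25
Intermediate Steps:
Function('I')(B) = Mul(Pow(Add(-1, B), -1), Add(-3, Mul(2, B))) (Function('I')(B) = Mul(Add(B, Add(B, -3)), Pow(Add(-1, B), -1)) = Mul(Add(B, Add(-3, B)), Pow(Add(-1, B), -1)) = Mul(Add(-3, Mul(2, B)), Pow(Add(-1, B), -1)) = Mul(Pow(Add(-1, B), -1), Add(-3, Mul(2, B))))
H = Rational(-27, 2) (H = Mul(Mul(3, -3), Mul(Pow(Add(-1, 3), -1), Add(-3, Mul(2, 3)))) = Mul(-9, Mul(Pow(2, -1), Add(-3, 6))) = Mul(-9, Mul(Rational(1, 2), 3)) = Mul(-9, Rational(3, 2)) = Rational(-27, 2) ≈ -13.500)
Pow(Add(Function('F')(-11), H), 2) = Pow(Add(-11, Rational(-27, 2)), 2) = Pow(Rational(-49, 2), 2) = Rational(2401, 4)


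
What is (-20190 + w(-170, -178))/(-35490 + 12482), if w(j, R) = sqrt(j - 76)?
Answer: 10095/11504 - I*sqrt(246)/23008 ≈ 0.87752 - 0.00068169*I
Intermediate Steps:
w(j, R) = sqrt(-76 + j)
(-20190 + w(-170, -178))/(-35490 + 12482) = (-20190 + sqrt(-76 - 170))/(-35490 + 12482) = (-20190 + sqrt(-246))/(-23008) = (-20190 + I*sqrt(246))*(-1/23008) = 10095/11504 - I*sqrt(246)/23008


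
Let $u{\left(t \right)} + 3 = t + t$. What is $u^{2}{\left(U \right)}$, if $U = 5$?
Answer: $49$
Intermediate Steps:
$u{\left(t \right)} = -3 + 2 t$ ($u{\left(t \right)} = -3 + \left(t + t\right) = -3 + 2 t$)
$u^{2}{\left(U \right)} = \left(-3 + 2 \cdot 5\right)^{2} = \left(-3 + 10\right)^{2} = 7^{2} = 49$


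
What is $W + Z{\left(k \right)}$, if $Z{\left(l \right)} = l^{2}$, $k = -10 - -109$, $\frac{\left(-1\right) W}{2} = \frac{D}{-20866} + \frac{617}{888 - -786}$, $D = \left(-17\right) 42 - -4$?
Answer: $\frac{85579426790}{8732421} \approx 9800.2$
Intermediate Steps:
$D = -710$ ($D = -714 + 4 = -710$)
$W = - \frac{7031431}{8732421}$ ($W = - 2 \left(- \frac{710}{-20866} + \frac{617}{888 - -786}\right) = - 2 \left(\left(-710\right) \left(- \frac{1}{20866}\right) + \frac{617}{888 + 786}\right) = - 2 \left(\frac{355}{10433} + \frac{617}{1674}\right) = \left(-2\right) \frac{7031431}{17464842} = - \frac{7031431}{8732421} \approx -0.80521$)
$k = 99$ ($k = -10 + 109 = 99$)
$W + Z{\left(k \right)} = - \frac{7031431}{8732421} + 99^{2} = - \frac{7031431}{8732421} + 9801 = \frac{85579426790}{8732421}$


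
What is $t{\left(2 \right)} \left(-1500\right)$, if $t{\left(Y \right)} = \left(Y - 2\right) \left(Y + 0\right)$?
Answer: $0$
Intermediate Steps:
$t{\left(Y \right)} = Y \left(-2 + Y\right)$ ($t{\left(Y \right)} = \left(-2 + Y\right) Y = Y \left(-2 + Y\right)$)
$t{\left(2 \right)} \left(-1500\right) = 2 \left(-2 + 2\right) \left(-1500\right) = 2 \cdot 0 \left(-1500\right) = 0 \left(-1500\right) = 0$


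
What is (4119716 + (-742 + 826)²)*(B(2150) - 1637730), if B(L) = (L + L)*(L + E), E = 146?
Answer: 33984256294040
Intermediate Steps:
B(L) = 2*L*(146 + L) (B(L) = (L + L)*(L + 146) = (2*L)*(146 + L) = 2*L*(146 + L))
(4119716 + (-742 + 826)²)*(B(2150) - 1637730) = (4119716 + (-742 + 826)²)*(2*2150*(146 + 2150) - 1637730) = (4119716 + 84²)*(2*2150*2296 - 1637730) = (4119716 + 7056)*(9872800 - 1637730) = 4126772*8235070 = 33984256294040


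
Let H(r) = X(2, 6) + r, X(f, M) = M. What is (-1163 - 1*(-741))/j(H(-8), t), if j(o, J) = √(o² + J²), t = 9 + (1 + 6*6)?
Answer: -211*√530/530 ≈ -9.1653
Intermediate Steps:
H(r) = 6 + r
t = 46 (t = 9 + (1 + 36) = 9 + 37 = 46)
j(o, J) = √(J² + o²)
(-1163 - 1*(-741))/j(H(-8), t) = (-1163 - 1*(-741))/(√(46² + (6 - 8)²)) = (-1163 + 741)/(√(2116 + (-2)²)) = -422/√(2116 + 4) = -422*√530/1060 = -211*√530/530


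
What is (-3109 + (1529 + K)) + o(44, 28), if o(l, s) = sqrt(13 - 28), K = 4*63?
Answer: -1328 + I*sqrt(15) ≈ -1328.0 + 3.873*I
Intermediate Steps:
K = 252
o(l, s) = I*sqrt(15) (o(l, s) = sqrt(-15) = I*sqrt(15))
(-3109 + (1529 + K)) + o(44, 28) = (-3109 + (1529 + 252)) + I*sqrt(15) = (-3109 + 1781) + I*sqrt(15) = -1328 + I*sqrt(15)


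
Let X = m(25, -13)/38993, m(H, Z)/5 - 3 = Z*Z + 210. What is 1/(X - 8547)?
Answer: -38993/333271261 ≈ -0.00011700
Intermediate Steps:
m(H, Z) = 1065 + 5*Z² (m(H, Z) = 15 + 5*(Z*Z + 210) = 15 + 5*(Z² + 210) = 15 + 5*(210 + Z²) = 15 + (1050 + 5*Z²) = 1065 + 5*Z²)
X = 1910/38993 (X = (1065 + 5*(-13)²)/38993 = (1065 + 5*169)*(1/38993) = (1065 + 845)*(1/38993) = 1910*(1/38993) = 1910/38993 ≈ 0.048983)
1/(X - 8547) = 1/(1910/38993 - 8547) = 1/(-333271261/38993) = -38993/333271261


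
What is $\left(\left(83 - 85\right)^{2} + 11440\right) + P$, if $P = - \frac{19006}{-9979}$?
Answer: $\frac{6718746}{587} \approx 11446.0$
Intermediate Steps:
$P = \frac{1118}{587}$ ($P = \left(-19006\right) \left(- \frac{1}{9979}\right) = \frac{1118}{587} \approx 1.9046$)
$\left(\left(83 - 85\right)^{2} + 11440\right) + P = \left(\left(83 - 85\right)^{2} + 11440\right) + \frac{1118}{587} = \left(\left(-2\right)^{2} + 11440\right) + \frac{1118}{587} = \left(4 + 11440\right) + \frac{1118}{587} = 11444 + \frac{1118}{587} = \frac{6718746}{587}$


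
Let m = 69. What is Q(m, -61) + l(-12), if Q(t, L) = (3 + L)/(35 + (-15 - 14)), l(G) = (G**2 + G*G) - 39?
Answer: 718/3 ≈ 239.33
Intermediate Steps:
l(G) = -39 + 2*G**2 (l(G) = (G**2 + G**2) - 39 = 2*G**2 - 39 = -39 + 2*G**2)
Q(t, L) = 1/2 + L/6 (Q(t, L) = (3 + L)/(35 - 29) = (3 + L)/6 = (3 + L)*(1/6) = 1/2 + L/6)
Q(m, -61) + l(-12) = (1/2 + (1/6)*(-61)) + (-39 + 2*(-12)**2) = (1/2 - 61/6) + (-39 + 2*144) = -29/3 + (-39 + 288) = -29/3 + 249 = 718/3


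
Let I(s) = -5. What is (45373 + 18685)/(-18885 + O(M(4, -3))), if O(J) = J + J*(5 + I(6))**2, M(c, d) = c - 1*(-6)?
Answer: -64058/18875 ≈ -3.3938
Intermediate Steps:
M(c, d) = 6 + c (M(c, d) = c + 6 = 6 + c)
O(J) = J (O(J) = J + J*(5 - 5)**2 = J + J*0**2 = J + J*0 = J + 0 = J)
(45373 + 18685)/(-18885 + O(M(4, -3))) = (45373 + 18685)/(-18885 + (6 + 4)) = 64058/(-18885 + 10) = 64058/(-18875) = 64058*(-1/18875) = -64058/18875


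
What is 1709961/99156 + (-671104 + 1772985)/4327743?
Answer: 2503176620153/143040561636 ≈ 17.500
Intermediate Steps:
1709961/99156 + (-671104 + 1772985)/4327743 = 1709961*(1/99156) + 1101881*(1/4327743) = 569987/33052 + 1101881/4327743 = 2503176620153/143040561636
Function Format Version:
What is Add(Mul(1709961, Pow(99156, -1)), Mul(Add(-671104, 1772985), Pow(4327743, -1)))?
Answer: Rational(2503176620153, 143040561636) ≈ 17.500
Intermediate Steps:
Add(Mul(1709961, Pow(99156, -1)), Mul(Add(-671104, 1772985), Pow(4327743, -1))) = Add(Mul(1709961, Rational(1, 99156)), Mul(1101881, Rational(1, 4327743))) = Add(Rational(569987, 33052), Rational(1101881, 4327743)) = Rational(2503176620153, 143040561636)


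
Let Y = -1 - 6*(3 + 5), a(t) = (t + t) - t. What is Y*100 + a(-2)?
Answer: -4902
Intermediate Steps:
a(t) = t (a(t) = 2*t - t = t)
Y = -49 (Y = -1 - 6*8 = -1 - 48 = -49)
Y*100 + a(-2) = -49*100 - 2 = -4900 - 2 = -4902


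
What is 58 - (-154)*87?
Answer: 13456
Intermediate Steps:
58 - (-154)*87 = 58 - 154*(-87) = 58 + 13398 = 13456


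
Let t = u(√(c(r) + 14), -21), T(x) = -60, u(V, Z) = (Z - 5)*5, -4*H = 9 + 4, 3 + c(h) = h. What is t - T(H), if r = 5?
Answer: -70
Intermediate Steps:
c(h) = -3 + h
H = -13/4 (H = -(9 + 4)/4 = -¼*13 = -13/4 ≈ -3.2500)
u(V, Z) = -25 + 5*Z (u(V, Z) = (-5 + Z)*5 = -25 + 5*Z)
t = -130 (t = -25 + 5*(-21) = -25 - 105 = -130)
t - T(H) = -130 - 1*(-60) = -130 + 60 = -70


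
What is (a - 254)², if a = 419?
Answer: 27225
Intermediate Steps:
(a - 254)² = (419 - 254)² = 165² = 27225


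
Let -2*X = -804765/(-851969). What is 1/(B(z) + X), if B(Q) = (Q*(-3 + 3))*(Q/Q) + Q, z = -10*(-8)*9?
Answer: 1703938/1226030595 ≈ 0.0013898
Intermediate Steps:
X = -804765/1703938 (X = -(-804765)/(2*(-851969)) = -(-804765)*(-1)/(2*851969) = -1/2*804765/851969 = -804765/1703938 ≈ -0.47230)
z = 720 (z = 80*9 = 720)
B(Q) = Q (B(Q) = (Q*0)*1 + Q = 0*1 + Q = 0 + Q = Q)
1/(B(z) + X) = 1/(720 - 804765/1703938) = 1/(1226030595/1703938) = 1703938/1226030595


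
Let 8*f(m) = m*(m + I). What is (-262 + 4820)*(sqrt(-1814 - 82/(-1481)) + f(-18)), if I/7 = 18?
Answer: -1107594 + 9116*I*sqrt(994658853)/1481 ≈ -1.1076e+6 + 1.9413e+5*I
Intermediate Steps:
I = 126 (I = 7*18 = 126)
f(m) = m*(126 + m)/8 (f(m) = (m*(m + 126))/8 = (m*(126 + m))/8 = m*(126 + m)/8)
(-262 + 4820)*(sqrt(-1814 - 82/(-1481)) + f(-18)) = (-262 + 4820)*(sqrt(-1814 - 82/(-1481)) + (1/8)*(-18)*(126 - 18)) = 4558*(sqrt(-1814 - 82*(-1/1481)) + (1/8)*(-18)*108) = 4558*(sqrt(-1814 + 82/1481) - 243) = 4558*(sqrt(-2686452/1481) - 243) = 4558*(2*I*sqrt(994658853)/1481 - 243) = 4558*(-243 + 2*I*sqrt(994658853)/1481) = -1107594 + 9116*I*sqrt(994658853)/1481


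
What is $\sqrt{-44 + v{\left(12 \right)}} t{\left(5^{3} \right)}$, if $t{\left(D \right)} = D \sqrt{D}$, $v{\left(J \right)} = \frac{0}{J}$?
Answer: $1250 i \sqrt{55} \approx 9270.3 i$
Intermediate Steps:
$v{\left(J \right)} = 0$
$t{\left(D \right)} = D^{\frac{3}{2}}$
$\sqrt{-44 + v{\left(12 \right)}} t{\left(5^{3} \right)} = \sqrt{-44 + 0} \left(5^{3}\right)^{\frac{3}{2}} = \sqrt{-44} \cdot 125^{\frac{3}{2}} = 2 i \sqrt{11} \cdot 625 \sqrt{5} = 1250 i \sqrt{55}$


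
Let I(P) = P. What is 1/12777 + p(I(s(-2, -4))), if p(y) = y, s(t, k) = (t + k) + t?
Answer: -102215/12777 ≈ -7.9999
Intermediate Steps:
s(t, k) = k + 2*t (s(t, k) = (k + t) + t = k + 2*t)
1/12777 + p(I(s(-2, -4))) = 1/12777 + (-4 + 2*(-2)) = 1/12777 + (-4 - 4) = 1/12777 - 8 = -102215/12777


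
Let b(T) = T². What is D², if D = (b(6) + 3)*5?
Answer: 38025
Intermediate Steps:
D = 195 (D = (6² + 3)*5 = (36 + 3)*5 = 39*5 = 195)
D² = 195² = 38025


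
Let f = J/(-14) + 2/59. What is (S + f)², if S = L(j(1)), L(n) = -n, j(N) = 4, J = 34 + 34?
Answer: 13278736/170569 ≈ 77.850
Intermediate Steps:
J = 68
f = -1992/413 (f = 68/(-14) + 2/59 = 68*(-1/14) + 2*(1/59) = -34/7 + 2/59 = -1992/413 ≈ -4.8232)
S = -4 (S = -1*4 = -4)
(S + f)² = (-4 - 1992/413)² = (-3644/413)² = 13278736/170569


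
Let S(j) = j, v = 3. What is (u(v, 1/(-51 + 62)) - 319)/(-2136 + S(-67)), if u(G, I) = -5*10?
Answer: 369/2203 ≈ 0.16750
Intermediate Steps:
u(G, I) = -50
(u(v, 1/(-51 + 62)) - 319)/(-2136 + S(-67)) = (-50 - 319)/(-2136 - 67) = -369/(-2203) = -369*(-1/2203) = 369/2203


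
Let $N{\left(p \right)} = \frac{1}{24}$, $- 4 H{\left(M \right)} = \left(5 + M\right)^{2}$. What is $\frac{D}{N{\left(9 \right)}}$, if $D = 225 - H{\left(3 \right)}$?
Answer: $5784$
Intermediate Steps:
$H{\left(M \right)} = - \frac{\left(5 + M\right)^{2}}{4}$
$N{\left(p \right)} = \frac{1}{24}$
$D = 241$ ($D = 225 - - \frac{\left(5 + 3\right)^{2}}{4} = 225 - - \frac{8^{2}}{4} = 225 - \left(- \frac{1}{4}\right) 64 = 225 - -16 = 225 + 16 = 241$)
$\frac{D}{N{\left(9 \right)}} = 241 \frac{1}{\frac{1}{24}} = 241 \cdot 24 = 5784$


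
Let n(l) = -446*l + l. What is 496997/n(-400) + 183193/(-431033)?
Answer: 181613753901/76723874000 ≈ 2.3671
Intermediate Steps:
n(l) = -445*l
496997/n(-400) + 183193/(-431033) = 496997/((-445*(-400))) + 183193/(-431033) = 496997/178000 + 183193*(-1/431033) = 496997*(1/178000) - 183193/431033 = 496997/178000 - 183193/431033 = 181613753901/76723874000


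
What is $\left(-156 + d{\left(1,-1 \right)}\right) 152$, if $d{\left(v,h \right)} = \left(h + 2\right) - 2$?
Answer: $-23864$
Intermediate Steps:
$d{\left(v,h \right)} = h$ ($d{\left(v,h \right)} = \left(2 + h\right) - 2 = h$)
$\left(-156 + d{\left(1,-1 \right)}\right) 152 = \left(-156 - 1\right) 152 = \left(-157\right) 152 = -23864$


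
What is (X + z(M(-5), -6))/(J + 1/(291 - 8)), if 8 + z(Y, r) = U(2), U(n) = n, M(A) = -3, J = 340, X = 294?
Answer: 81504/96221 ≈ 0.84705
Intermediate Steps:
z(Y, r) = -6 (z(Y, r) = -8 + 2 = -6)
(X + z(M(-5), -6))/(J + 1/(291 - 8)) = (294 - 6)/(340 + 1/(291 - 8)) = 288/(340 + 1/283) = 288/(96221/283) = 288*(283/96221) = 81504/96221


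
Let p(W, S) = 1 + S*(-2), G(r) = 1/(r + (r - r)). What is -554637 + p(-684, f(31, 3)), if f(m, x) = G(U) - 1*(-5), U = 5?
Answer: -2773232/5 ≈ -5.5465e+5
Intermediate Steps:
G(r) = 1/r (G(r) = 1/(r + 0) = 1/r)
f(m, x) = 26/5 (f(m, x) = 1/5 - 1*(-5) = 1/5 + 5 = 26/5)
p(W, S) = 1 - 2*S
-554637 + p(-684, f(31, 3)) = -554637 + (1 - 2*26/5) = -554637 + (1 - 52/5) = -554637 - 47/5 = -2773232/5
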